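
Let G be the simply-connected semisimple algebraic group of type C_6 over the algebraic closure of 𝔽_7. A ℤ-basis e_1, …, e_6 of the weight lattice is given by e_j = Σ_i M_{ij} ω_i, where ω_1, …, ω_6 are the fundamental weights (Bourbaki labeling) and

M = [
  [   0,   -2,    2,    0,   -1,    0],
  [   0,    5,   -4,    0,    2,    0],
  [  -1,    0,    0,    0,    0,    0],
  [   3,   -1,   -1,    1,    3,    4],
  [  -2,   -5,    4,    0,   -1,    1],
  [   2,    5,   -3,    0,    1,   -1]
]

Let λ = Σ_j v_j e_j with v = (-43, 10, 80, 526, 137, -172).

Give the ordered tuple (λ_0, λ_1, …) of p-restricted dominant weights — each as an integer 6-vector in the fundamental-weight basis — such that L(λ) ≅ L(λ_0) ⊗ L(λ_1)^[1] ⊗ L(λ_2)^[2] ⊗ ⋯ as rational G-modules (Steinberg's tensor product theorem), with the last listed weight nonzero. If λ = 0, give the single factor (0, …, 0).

((3, 4, 1, 2, 5, 5), (0, 0, 6, 4, 6, 4))

In the fundamental-weight basis, λ has coordinates c = M·v (v = (-43, 10, 80, 526, 137, -172)):
  c_1 = (0)·(-43) + (-2)·(10) + 2·80 + 0·526 + (-1)·(137) + (0)·(-172) = 3
  c_2 = (0)·(-43) + 5·10 + (-4)·(80) + 0·526 + 2·137 + (0)·(-172) = 4
  c_3 = (-1)·(-43) + 0·10 + 0·80 + 0·526 + 0·137 + (0)·(-172) = 43
  c_4 = (3)·(-43) + (-1)·(10) + (-1)·(80) + 1·526 + 3·137 + (4)·(-172) = 30
  c_5 = (-2)·(-43) + (-5)·(10) + 4·80 + 0·526 + (-1)·(137) + (1)·(-172) = 47
  c_6 = (2)·(-43) + 5·10 + (-3)·(80) + 0·526 + 1·137 + (-1)·(-172) = 33
Expand coordinatewise in base 7:
  c_1 = 3 = 3·7^0
  c_2 = 4 = 4·7^0
  c_3 = 43 = 1·7^0 + 6·7^1
  c_4 = 30 = 2·7^0 + 4·7^1
  c_5 = 47 = 5·7^0 + 6·7^1
  c_6 = 33 = 5·7^0 + 4·7^1
p-restricted factor λ_0 = (3, 4, 1, 2, 5, 5)
p-restricted factor λ_1 = (0, 0, 6, 4, 6, 4)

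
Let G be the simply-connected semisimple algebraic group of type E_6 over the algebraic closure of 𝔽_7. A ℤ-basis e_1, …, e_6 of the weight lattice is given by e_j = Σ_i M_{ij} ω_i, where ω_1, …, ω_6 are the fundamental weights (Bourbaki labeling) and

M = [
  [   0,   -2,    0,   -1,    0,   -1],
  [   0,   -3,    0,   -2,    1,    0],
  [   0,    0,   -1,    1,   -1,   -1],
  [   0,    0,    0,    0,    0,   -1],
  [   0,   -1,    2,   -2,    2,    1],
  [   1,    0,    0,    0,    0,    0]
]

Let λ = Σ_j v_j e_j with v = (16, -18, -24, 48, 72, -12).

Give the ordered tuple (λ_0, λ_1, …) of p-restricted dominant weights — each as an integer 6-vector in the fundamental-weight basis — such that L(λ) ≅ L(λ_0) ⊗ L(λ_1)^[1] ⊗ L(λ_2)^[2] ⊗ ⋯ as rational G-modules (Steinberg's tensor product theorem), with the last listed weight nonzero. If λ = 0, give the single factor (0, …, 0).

In the fundamental-weight basis, λ has coordinates c = M·v (v = (16, -18, -24, 48, 72, -12)):
  c_1 = 0·16 + (-2)·(-18) + (0)·(-24) + (-1)·(48) + 0·72 + (-1)·(-12) = 0
  c_2 = 0·16 + (-3)·(-18) + (0)·(-24) + (-2)·(48) + 1·72 + (0)·(-12) = 30
  c_3 = 0·16 + (0)·(-18) + (-1)·(-24) + 1·48 + (-1)·(72) + (-1)·(-12) = 12
  c_4 = 0·16 + (0)·(-18) + (0)·(-24) + 0·48 + 0·72 + (-1)·(-12) = 12
  c_5 = 0·16 + (-1)·(-18) + (2)·(-24) + (-2)·(48) + 2·72 + (1)·(-12) = 6
  c_6 = 1·16 + (0)·(-18) + (0)·(-24) + 0·48 + 0·72 + (0)·(-12) = 16
Writing each c_i in base p = 7:
  c_1 = 0
  c_2 = 30 = 2·7^0 + 4·7^1
  c_3 = 12 = 5·7^0 + 1·7^1
  c_4 = 12 = 5·7^0 + 1·7^1
  c_5 = 6 = 6·7^0
  c_6 = 16 = 2·7^0 + 2·7^1
Factor λ_0 = (0, 2, 5, 5, 6, 2)
Factor λ_1 = (0, 4, 1, 1, 0, 2)

((0, 2, 5, 5, 6, 2), (0, 4, 1, 1, 0, 2))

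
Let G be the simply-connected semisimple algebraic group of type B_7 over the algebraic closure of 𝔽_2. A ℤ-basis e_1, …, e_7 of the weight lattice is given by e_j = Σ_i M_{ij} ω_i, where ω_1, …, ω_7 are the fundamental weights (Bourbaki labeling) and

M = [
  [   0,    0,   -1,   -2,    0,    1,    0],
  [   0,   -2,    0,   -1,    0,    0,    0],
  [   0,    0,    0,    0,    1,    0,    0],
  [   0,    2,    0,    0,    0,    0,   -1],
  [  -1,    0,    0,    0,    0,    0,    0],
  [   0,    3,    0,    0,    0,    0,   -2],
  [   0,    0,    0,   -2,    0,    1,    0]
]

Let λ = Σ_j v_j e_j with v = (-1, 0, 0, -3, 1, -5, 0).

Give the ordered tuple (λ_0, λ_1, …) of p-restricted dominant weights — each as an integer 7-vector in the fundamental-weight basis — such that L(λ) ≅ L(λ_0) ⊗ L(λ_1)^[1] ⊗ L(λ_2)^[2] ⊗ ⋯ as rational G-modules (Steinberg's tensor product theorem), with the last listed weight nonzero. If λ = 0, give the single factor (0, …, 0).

((1, 1, 1, 0, 1, 0, 1), (0, 1, 0, 0, 0, 0, 0))

ω-coordinates c = M·v, v = (-1, 0, 0, -3, 1, -5, 0):
  c_1 = (0)·(-1) + (0)·(0) + (-1)·(0) + (-2)·(-3) + (0)·(1) + (1)·(-5) + (0)·(0) = 1
  c_2 = (0)·(-1) + (-2)·(0) + (0)·(0) + (-1)·(-3) + (0)·(1) + (0)·(-5) + (0)·(0) = 3
  c_3 = (0)·(-1) + (0)·(0) + (0)·(0) + (0)·(-3) + (1)·(1) + (0)·(-5) + (0)·(0) = 1
  c_4 = (0)·(-1) + (2)·(0) + (0)·(0) + (0)·(-3) + (0)·(1) + (0)·(-5) + (-1)·(0) = 0
  c_5 = (-1)·(-1) + (0)·(0) + (0)·(0) + (0)·(-3) + (0)·(1) + (0)·(-5) + (0)·(0) = 1
  c_6 = (0)·(-1) + (3)·(0) + (0)·(0) + (0)·(-3) + (0)·(1) + (0)·(-5) + (-2)·(0) = 0
  c_7 = (0)·(-1) + (0)·(0) + (0)·(0) + (-2)·(-3) + (0)·(1) + (1)·(-5) + (0)·(0) = 1
Expand coordinatewise in base 2:
  c_1 = 1 = 1·2^0
  c_2 = 3 = 1·2^0 + 1·2^1
  c_3 = 1 = 1·2^0
  c_4 = 0
  c_5 = 1 = 1·2^0
  c_6 = 0
  c_7 = 1 = 1·2^0
p-restricted factor λ_0 = (1, 1, 1, 0, 1, 0, 1)
p-restricted factor λ_1 = (0, 1, 0, 0, 0, 0, 0)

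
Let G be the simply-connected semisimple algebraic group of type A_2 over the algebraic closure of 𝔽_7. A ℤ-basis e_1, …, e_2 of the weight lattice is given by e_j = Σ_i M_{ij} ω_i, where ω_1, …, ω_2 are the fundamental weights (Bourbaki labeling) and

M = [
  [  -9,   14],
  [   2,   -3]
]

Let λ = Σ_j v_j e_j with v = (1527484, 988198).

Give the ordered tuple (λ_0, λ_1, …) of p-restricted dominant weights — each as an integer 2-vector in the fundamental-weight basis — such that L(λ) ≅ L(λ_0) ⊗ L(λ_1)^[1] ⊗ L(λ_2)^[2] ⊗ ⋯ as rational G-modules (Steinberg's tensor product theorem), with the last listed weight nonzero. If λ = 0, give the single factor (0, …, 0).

Converting to the ω-basis (c_i = row i of M dotted with v = (1527484, 988198)):
  c_1 = (-9)·(1527484) + (14)·(988198) = 87416
  c_2 = (2)·(1527484) + (-3)·(988198) = 90374
Writing each c_i in base p = 7:
  c_1 = 87416 = 0·7^0 + 0·7^1 + 6·7^2 + 2·7^3 + 1·7^4 + 5·7^5
  c_2 = 90374 = 4·7^0 + 2·7^1 + 3·7^2 + 4·7^3 + 2·7^4 + 5·7^5
Factor λ_0 = (0, 4)
Factor λ_1 = (0, 2)
Factor λ_2 = (6, 3)
Factor λ_3 = (2, 4)
Factor λ_4 = (1, 2)
Factor λ_5 = (5, 5)

((0, 4), (0, 2), (6, 3), (2, 4), (1, 2), (5, 5))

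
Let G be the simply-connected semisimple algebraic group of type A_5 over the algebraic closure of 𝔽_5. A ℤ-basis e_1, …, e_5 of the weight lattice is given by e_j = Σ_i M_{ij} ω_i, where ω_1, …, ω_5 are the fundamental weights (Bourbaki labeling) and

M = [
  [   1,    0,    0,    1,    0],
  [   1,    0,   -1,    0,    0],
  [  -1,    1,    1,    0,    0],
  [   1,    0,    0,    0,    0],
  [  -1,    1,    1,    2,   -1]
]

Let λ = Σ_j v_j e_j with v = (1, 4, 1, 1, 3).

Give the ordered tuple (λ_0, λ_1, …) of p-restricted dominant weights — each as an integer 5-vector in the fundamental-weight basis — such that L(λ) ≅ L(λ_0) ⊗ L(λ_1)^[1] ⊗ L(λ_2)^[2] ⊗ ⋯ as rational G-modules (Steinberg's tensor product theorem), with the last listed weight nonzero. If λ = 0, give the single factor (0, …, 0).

((2, 0, 4, 1, 3),)

Change of basis e → ω: c = M·v where v = (1, 4, 1, 1, 3):
  c_1 = (1)·(1) + (0)·(4) + (0)·(1) + (1)·(1) + (0)·(3) = 2
  c_2 = (1)·(1) + (0)·(4) + (-1)·(1) + (0)·(1) + (0)·(3) = 0
  c_3 = (-1)·(1) + (1)·(4) + (1)·(1) + (0)·(1) + (0)·(3) = 4
  c_4 = (1)·(1) + (0)·(4) + (0)·(1) + (0)·(1) + (0)·(3) = 1
  c_5 = (-1)·(1) + (1)·(4) + (1)·(1) + (2)·(1) + (-1)·(3) = 3
p = 5; digits c_i = Σ_j d_{ij}·5^j, 0 ≤ d_{ij} < 5:
  c_1 = 2 = 2·5^0
  c_2 = 0
  c_3 = 4 = 4·5^0
  c_4 = 1 = 1·5^0
  c_5 = 3 = 3·5^0
p-restricted factor λ_0 = (2, 0, 4, 1, 3)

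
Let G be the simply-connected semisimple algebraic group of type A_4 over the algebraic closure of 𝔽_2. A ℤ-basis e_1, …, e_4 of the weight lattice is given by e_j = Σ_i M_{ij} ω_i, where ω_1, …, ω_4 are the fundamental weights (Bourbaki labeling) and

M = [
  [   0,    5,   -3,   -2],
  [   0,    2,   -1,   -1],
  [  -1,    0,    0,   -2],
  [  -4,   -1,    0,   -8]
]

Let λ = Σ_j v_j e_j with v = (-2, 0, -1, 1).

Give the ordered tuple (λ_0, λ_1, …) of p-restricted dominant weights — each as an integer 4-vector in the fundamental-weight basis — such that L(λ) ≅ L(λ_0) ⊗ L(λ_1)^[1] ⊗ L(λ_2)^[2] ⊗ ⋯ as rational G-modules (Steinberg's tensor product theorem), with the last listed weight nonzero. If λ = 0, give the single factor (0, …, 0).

((1, 0, 0, 0),)

Converting to the ω-basis (c_i = row i of M dotted with v = (-2, 0, -1, 1)):
  c_1 = (0)·(-2) + (5)·(0) + (-3)·(-1) + (-2)·(1) = 1
  c_2 = (0)·(-2) + (2)·(0) + (-1)·(-1) + (-1)·(1) = 0
  c_3 = (-1)·(-2) + (0)·(0) + (0)·(-1) + (-2)·(1) = 0
  c_4 = (-4)·(-2) + (-1)·(0) + (0)·(-1) + (-8)·(1) = 0
Writing each c_i in base p = 2:
  c_1 = 1 = 1·2^0
  c_2 = 0
  c_3 = 0
  c_4 = 0
p-restricted factor λ_0 = (1, 0, 0, 0)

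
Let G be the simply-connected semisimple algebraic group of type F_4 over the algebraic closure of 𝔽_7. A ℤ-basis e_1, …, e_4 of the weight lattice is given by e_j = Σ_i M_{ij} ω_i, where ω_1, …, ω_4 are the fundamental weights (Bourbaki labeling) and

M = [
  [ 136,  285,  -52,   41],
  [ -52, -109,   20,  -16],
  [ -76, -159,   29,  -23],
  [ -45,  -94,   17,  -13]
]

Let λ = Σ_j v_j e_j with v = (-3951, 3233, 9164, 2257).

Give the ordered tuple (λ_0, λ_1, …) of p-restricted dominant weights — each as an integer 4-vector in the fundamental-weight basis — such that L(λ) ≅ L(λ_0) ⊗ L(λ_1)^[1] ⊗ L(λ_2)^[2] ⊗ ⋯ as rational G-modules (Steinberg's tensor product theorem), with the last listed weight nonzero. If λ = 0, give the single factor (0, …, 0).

((1, 6, 4, 4), (4, 3, 3, 6), (1, 4, 1, 6))

Compute c_i = Σ_j M_{ij} v_j with v = (-3951, 3233, 9164, 2257):
  c_1 = (136)·(-3951) + 285·3233 + (-52)·(9164) + 41·2257 = 78
  c_2 = (-52)·(-3951) + (-109)·(3233) + 20·9164 + (-16)·(2257) = 223
  c_3 = (-76)·(-3951) + (-159)·(3233) + 29·9164 + (-23)·(2257) = 74
  c_4 = (-45)·(-3951) + (-94)·(3233) + 17·9164 + (-13)·(2257) = 340
Expand coordinatewise in base 7:
  c_1 = 78 = 1·7^0 + 4·7^1 + 1·7^2
  c_2 = 223 = 6·7^0 + 3·7^1 + 4·7^2
  c_3 = 74 = 4·7^0 + 3·7^1 + 1·7^2
  c_4 = 340 = 4·7^0 + 6·7^1 + 6·7^2
λ_0 = (1, 6, 4, 4)
λ_1 = (4, 3, 3, 6)
λ_2 = (1, 4, 1, 6)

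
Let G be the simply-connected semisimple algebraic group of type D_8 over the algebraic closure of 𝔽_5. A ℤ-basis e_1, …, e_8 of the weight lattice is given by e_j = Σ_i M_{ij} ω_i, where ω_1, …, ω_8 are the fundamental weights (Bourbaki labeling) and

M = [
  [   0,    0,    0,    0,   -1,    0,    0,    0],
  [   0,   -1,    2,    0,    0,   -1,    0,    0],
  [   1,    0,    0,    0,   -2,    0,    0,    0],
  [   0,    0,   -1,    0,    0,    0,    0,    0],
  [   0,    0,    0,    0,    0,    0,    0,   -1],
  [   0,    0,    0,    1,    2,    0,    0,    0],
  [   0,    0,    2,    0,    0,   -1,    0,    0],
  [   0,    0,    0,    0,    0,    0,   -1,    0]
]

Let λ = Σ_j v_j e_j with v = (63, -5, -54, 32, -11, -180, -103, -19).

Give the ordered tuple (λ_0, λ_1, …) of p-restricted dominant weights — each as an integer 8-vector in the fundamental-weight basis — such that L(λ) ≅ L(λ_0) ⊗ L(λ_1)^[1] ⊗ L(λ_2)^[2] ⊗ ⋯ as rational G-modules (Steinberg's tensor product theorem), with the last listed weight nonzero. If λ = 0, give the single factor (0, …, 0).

Change of basis e → ω: c = M·v where v = (63, -5, -54, 32, -11, -180, -103, -19):
  c_1 = 0*63 + 0*-5 + 0*-54 + 0*32 + -1*-11 + 0*-180 + 0*-103 + 0*-19 = 11
  c_2 = 0*63 + -1*-5 + 2*-54 + 0*32 + 0*-11 + -1*-180 + 0*-103 + 0*-19 = 77
  c_3 = 1*63 + 0*-5 + 0*-54 + 0*32 + -2*-11 + 0*-180 + 0*-103 + 0*-19 = 85
  c_4 = 0*63 + 0*-5 + -1*-54 + 0*32 + 0*-11 + 0*-180 + 0*-103 + 0*-19 = 54
  c_5 = 0*63 + 0*-5 + 0*-54 + 0*32 + 0*-11 + 0*-180 + 0*-103 + -1*-19 = 19
  c_6 = 0*63 + 0*-5 + 0*-54 + 1*32 + 2*-11 + 0*-180 + 0*-103 + 0*-19 = 10
  c_7 = 0*63 + 0*-5 + 2*-54 + 0*32 + 0*-11 + -1*-180 + 0*-103 + 0*-19 = 72
  c_8 = 0*63 + 0*-5 + 0*-54 + 0*32 + 0*-11 + 0*-180 + -1*-103 + 0*-19 = 103
Expand coordinatewise in base 5:
  c_1 = 11 = 1·5^0 + 2·5^1
  c_2 = 77 = 2·5^0 + 0·5^1 + 3·5^2
  c_3 = 85 = 0·5^0 + 2·5^1 + 3·5^2
  c_4 = 54 = 4·5^0 + 0·5^1 + 2·5^2
  c_5 = 19 = 4·5^0 + 3·5^1
  c_6 = 10 = 0·5^0 + 2·5^1
  c_7 = 72 = 2·5^0 + 4·5^1 + 2·5^2
  c_8 = 103 = 3·5^0 + 0·5^1 + 4·5^2
p-restricted factor λ_0 = (1, 2, 0, 4, 4, 0, 2, 3)
p-restricted factor λ_1 = (2, 0, 2, 0, 3, 2, 4, 0)
p-restricted factor λ_2 = (0, 3, 3, 2, 0, 0, 2, 4)

((1, 2, 0, 4, 4, 0, 2, 3), (2, 0, 2, 0, 3, 2, 4, 0), (0, 3, 3, 2, 0, 0, 2, 4))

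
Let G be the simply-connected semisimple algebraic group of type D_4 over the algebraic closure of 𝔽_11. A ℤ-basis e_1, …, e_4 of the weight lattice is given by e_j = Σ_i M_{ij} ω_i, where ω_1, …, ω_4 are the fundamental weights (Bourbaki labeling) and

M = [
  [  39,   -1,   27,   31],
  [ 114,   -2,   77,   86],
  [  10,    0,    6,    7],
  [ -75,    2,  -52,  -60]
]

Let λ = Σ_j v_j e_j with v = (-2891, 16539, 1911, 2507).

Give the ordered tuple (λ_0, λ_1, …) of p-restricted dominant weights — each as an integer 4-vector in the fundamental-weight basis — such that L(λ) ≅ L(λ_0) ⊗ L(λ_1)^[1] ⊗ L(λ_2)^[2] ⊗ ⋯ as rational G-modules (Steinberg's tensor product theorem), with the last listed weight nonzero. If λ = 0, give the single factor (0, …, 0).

Change of basis e → ω: c = M·v where v = (-2891, 16539, 1911, 2507):
  c_1 = (39)·(-2891) + (-1)·(16539) + (27)·(1911) + (31)·(2507) = 26
  c_2 = (114)·(-2891) + (-2)·(16539) + (77)·(1911) + (86)·(2507) = 97
  c_3 = (10)·(-2891) + (0)·(16539) + (6)·(1911) + (7)·(2507) = 105
  c_4 = (-75)·(-2891) + (2)·(16539) + (-52)·(1911) + (-60)·(2507) = 111
p = 11; digits c_i = Σ_j d_{ij}·11^j, 0 ≤ d_{ij} < 11:
  c_1 = 26 = 4·11^0 + 2·11^1
  c_2 = 97 = 9·11^0 + 8·11^1
  c_3 = 105 = 6·11^0 + 9·11^1
  c_4 = 111 = 1·11^0 + 10·11^1
p-restricted factor λ_0 = (4, 9, 6, 1)
p-restricted factor λ_1 = (2, 8, 9, 10)

((4, 9, 6, 1), (2, 8, 9, 10))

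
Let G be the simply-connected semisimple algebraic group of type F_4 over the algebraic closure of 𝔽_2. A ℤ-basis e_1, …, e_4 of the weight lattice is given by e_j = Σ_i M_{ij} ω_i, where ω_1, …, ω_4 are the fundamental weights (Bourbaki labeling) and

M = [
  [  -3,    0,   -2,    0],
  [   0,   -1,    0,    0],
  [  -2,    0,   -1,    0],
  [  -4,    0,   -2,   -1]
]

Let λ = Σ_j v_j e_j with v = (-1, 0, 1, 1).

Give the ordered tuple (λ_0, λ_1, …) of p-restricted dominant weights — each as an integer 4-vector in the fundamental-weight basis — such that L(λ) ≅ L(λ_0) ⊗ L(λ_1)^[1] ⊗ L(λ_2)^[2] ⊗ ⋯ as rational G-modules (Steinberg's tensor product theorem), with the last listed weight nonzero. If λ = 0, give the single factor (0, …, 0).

In the fundamental-weight basis, λ has coordinates c = M·v (v = (-1, 0, 1, 1)):
  c_1 = -3*-1 + 0*0 + -2*1 + 0*1 = 1
  c_2 = 0*-1 + -1*0 + 0*1 + 0*1 = 0
  c_3 = -2*-1 + 0*0 + -1*1 + 0*1 = 1
  c_4 = -4*-1 + 0*0 + -2*1 + -1*1 = 1
Base-2 expansion of each c_i:
  c_1 = 1 = 1·2^0
  c_2 = 0
  c_3 = 1 = 1·2^0
  c_4 = 1 = 1·2^0
p-restricted factor λ_0 = (1, 0, 1, 1)

((1, 0, 1, 1),)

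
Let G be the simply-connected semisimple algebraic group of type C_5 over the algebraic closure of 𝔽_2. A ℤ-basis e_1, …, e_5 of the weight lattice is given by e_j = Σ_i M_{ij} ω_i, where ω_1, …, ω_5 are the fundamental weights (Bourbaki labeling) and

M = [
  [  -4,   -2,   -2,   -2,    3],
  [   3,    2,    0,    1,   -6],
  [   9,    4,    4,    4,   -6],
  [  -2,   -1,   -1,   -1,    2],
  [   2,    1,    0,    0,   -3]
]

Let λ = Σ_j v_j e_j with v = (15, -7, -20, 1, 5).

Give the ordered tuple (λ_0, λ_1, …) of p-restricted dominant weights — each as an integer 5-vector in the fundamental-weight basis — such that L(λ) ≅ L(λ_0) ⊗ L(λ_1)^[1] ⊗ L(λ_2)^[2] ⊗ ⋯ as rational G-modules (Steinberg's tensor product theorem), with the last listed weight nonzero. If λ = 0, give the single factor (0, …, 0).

Change of basis e → ω: c = M·v where v = (15, -7, -20, 1, 5):
  c_1 = -4*15 + -2*-7 + -2*-20 + -2*1 + 3*5 = 7
  c_2 = 3*15 + 2*-7 + 0*-20 + 1*1 + -6*5 = 2
  c_3 = 9*15 + 4*-7 + 4*-20 + 4*1 + -6*5 = 1
  c_4 = -2*15 + -1*-7 + -1*-20 + -1*1 + 2*5 = 6
  c_5 = 2*15 + 1*-7 + 0*-20 + 0*1 + -3*5 = 8
Writing each c_i in base p = 2:
  c_1 = 7 = 1·2^0 + 1·2^1 + 1·2^2
  c_2 = 2 = 0·2^0 + 1·2^1
  c_3 = 1 = 1·2^0
  c_4 = 6 = 0·2^0 + 1·2^1 + 1·2^2
  c_5 = 8 = 0·2^0 + 0·2^1 + 0·2^2 + 1·2^3
λ_0 = (1, 0, 1, 0, 0)
λ_1 = (1, 1, 0, 1, 0)
λ_2 = (1, 0, 0, 1, 0)
λ_3 = (0, 0, 0, 0, 1)

((1, 0, 1, 0, 0), (1, 1, 0, 1, 0), (1, 0, 0, 1, 0), (0, 0, 0, 0, 1))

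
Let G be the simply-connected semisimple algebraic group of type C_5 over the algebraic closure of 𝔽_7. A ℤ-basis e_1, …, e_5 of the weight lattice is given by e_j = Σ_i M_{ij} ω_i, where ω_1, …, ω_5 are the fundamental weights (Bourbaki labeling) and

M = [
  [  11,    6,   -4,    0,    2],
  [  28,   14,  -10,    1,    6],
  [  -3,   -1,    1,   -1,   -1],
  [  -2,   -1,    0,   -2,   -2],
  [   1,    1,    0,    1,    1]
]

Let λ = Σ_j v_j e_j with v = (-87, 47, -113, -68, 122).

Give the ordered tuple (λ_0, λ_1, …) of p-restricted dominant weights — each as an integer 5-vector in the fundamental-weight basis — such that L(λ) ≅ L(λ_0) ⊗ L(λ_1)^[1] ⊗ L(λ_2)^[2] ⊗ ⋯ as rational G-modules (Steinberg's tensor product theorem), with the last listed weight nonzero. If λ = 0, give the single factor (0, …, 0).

((0, 2, 5, 5, 0), (3, 2, 6, 2, 2))

Change of basis e → ω: c = M·v where v = (-87, 47, -113, -68, 122):
  c_1 = (11)·(-87) + 6·47 + (-4)·(-113) + (0)·(-68) + 2·122 = 21
  c_2 = (28)·(-87) + 14·47 + (-10)·(-113) + (1)·(-68) + 6·122 = 16
  c_3 = (-3)·(-87) + (-1)·(47) + (1)·(-113) + (-1)·(-68) + (-1)·(122) = 47
  c_4 = (-2)·(-87) + (-1)·(47) + (0)·(-113) + (-2)·(-68) + (-2)·(122) = 19
  c_5 = (1)·(-87) + 1·47 + (0)·(-113) + (1)·(-68) + 1·122 = 14
Base-7 expansion of each c_i:
  c_1 = 21 = 0·7^0 + 3·7^1
  c_2 = 16 = 2·7^0 + 2·7^1
  c_3 = 47 = 5·7^0 + 6·7^1
  c_4 = 19 = 5·7^0 + 2·7^1
  c_5 = 14 = 0·7^0 + 2·7^1
Factor λ_0 = (0, 2, 5, 5, 0)
Factor λ_1 = (3, 2, 6, 2, 2)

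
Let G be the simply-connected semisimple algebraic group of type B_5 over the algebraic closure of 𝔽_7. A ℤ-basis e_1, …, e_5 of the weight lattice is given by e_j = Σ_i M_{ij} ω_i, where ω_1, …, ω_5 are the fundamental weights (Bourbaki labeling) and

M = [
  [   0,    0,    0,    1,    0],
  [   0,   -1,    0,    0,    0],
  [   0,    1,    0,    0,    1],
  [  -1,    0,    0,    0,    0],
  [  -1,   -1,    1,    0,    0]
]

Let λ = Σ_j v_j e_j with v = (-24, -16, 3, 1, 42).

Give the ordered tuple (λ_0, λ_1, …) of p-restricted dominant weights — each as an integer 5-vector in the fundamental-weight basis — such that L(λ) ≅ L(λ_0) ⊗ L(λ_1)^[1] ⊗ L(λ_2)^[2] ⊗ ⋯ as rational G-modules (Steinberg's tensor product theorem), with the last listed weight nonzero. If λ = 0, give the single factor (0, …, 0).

ω-coordinates c = M·v, v = (-24, -16, 3, 1, 42):
  c_1 = (0)·(-24) + (0)·(-16) + 0·3 + 1·1 + 0·42 = 1
  c_2 = (0)·(-24) + (-1)·(-16) + 0·3 + 0·1 + 0·42 = 16
  c_3 = (0)·(-24) + (1)·(-16) + 0·3 + 0·1 + 1·42 = 26
  c_4 = (-1)·(-24) + (0)·(-16) + 0·3 + 0·1 + 0·42 = 24
  c_5 = (-1)·(-24) + (-1)·(-16) + 1·3 + 0·1 + 0·42 = 43
Writing each c_i in base p = 7:
  c_1 = 1 = 1·7^0
  c_2 = 16 = 2·7^0 + 2·7^1
  c_3 = 26 = 5·7^0 + 3·7^1
  c_4 = 24 = 3·7^0 + 3·7^1
  c_5 = 43 = 1·7^0 + 6·7^1
p-restricted factor λ_0 = (1, 2, 5, 3, 1)
p-restricted factor λ_1 = (0, 2, 3, 3, 6)

((1, 2, 5, 3, 1), (0, 2, 3, 3, 6))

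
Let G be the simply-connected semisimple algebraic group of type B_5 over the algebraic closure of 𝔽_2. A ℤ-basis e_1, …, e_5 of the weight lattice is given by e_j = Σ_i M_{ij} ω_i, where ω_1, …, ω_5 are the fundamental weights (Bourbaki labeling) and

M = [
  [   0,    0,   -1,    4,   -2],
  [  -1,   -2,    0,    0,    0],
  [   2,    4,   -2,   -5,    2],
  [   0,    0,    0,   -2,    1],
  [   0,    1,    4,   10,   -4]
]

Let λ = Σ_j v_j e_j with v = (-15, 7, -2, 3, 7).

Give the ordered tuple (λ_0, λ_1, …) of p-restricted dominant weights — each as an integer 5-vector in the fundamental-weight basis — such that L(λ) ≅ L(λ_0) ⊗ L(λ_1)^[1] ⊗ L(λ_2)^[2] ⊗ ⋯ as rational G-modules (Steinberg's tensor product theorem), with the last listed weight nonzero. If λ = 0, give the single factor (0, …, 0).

((0, 1, 1, 1, 1),)

Compute c_i = Σ_j M_{ij} v_j with v = (-15, 7, -2, 3, 7):
  c_1 = (0)·(-15) + (0)·(7) + (-1)·(-2) + (4)·(3) + (-2)·(7) = 0
  c_2 = (-1)·(-15) + (-2)·(7) + (0)·(-2) + (0)·(3) + (0)·(7) = 1
  c_3 = (2)·(-15) + (4)·(7) + (-2)·(-2) + (-5)·(3) + (2)·(7) = 1
  c_4 = (0)·(-15) + (0)·(7) + (0)·(-2) + (-2)·(3) + (1)·(7) = 1
  c_5 = (0)·(-15) + (1)·(7) + (4)·(-2) + (10)·(3) + (-4)·(7) = 1
Base-2 expansion of each c_i:
  c_1 = 0
  c_2 = 1 = 1·2^0
  c_3 = 1 = 1·2^0
  c_4 = 1 = 1·2^0
  c_5 = 1 = 1·2^0
p-restricted factor λ_0 = (0, 1, 1, 1, 1)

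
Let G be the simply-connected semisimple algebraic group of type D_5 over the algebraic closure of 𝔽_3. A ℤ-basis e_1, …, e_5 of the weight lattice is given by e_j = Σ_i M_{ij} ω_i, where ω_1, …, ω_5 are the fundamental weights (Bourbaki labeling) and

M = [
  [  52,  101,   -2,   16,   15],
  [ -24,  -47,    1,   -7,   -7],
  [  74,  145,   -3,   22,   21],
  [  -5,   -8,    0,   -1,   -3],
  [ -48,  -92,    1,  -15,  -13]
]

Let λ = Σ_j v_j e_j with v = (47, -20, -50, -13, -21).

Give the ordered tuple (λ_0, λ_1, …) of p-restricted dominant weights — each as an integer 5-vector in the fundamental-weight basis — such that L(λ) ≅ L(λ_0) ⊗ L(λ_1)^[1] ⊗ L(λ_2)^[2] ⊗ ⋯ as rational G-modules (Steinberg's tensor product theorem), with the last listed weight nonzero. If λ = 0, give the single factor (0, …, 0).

In the fundamental-weight basis, λ has coordinates c = M·v (v = (47, -20, -50, -13, -21)):
  c_1 = 52·47 + (101)·(-20) + (-2)·(-50) + (16)·(-13) + (15)·(-21) = 1
  c_2 = (-24)·(47) + (-47)·(-20) + (1)·(-50) + (-7)·(-13) + (-7)·(-21) = 0
  c_3 = 74·47 + (145)·(-20) + (-3)·(-50) + (22)·(-13) + (21)·(-21) = 1
  c_4 = (-5)·(47) + (-8)·(-20) + (0)·(-50) + (-1)·(-13) + (-3)·(-21) = 1
  c_5 = (-48)·(47) + (-92)·(-20) + (1)·(-50) + (-15)·(-13) + (-13)·(-21) = 2
Expand coordinatewise in base 3:
  c_1 = 1 = 1·3^0
  c_2 = 0
  c_3 = 1 = 1·3^0
  c_4 = 1 = 1·3^0
  c_5 = 2 = 2·3^0
Factor λ_0 = (1, 0, 1, 1, 2)

((1, 0, 1, 1, 2),)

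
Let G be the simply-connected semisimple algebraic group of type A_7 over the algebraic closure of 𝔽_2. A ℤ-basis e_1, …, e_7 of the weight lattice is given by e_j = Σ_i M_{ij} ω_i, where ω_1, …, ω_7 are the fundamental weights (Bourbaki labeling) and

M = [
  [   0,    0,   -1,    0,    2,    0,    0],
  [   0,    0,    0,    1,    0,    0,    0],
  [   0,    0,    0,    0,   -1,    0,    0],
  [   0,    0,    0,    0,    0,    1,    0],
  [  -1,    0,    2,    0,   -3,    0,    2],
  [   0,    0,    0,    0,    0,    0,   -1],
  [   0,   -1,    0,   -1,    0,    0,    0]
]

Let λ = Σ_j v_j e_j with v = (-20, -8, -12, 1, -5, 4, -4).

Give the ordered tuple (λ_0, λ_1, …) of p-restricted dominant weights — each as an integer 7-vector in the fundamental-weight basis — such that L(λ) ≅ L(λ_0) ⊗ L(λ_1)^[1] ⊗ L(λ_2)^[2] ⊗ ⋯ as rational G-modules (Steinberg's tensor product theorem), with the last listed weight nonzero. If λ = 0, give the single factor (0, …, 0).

Converting to the ω-basis (c_i = row i of M dotted with v = (-20, -8, -12, 1, -5, 4, -4)):
  c_1 = (0)·(-20) + (0)·(-8) + (-1)·(-12) + 0·1 + (2)·(-5) + 0·4 + (0)·(-4) = 2
  c_2 = (0)·(-20) + (0)·(-8) + (0)·(-12) + 1·1 + (0)·(-5) + 0·4 + (0)·(-4) = 1
  c_3 = (0)·(-20) + (0)·(-8) + (0)·(-12) + 0·1 + (-1)·(-5) + 0·4 + (0)·(-4) = 5
  c_4 = (0)·(-20) + (0)·(-8) + (0)·(-12) + 0·1 + (0)·(-5) + 1·4 + (0)·(-4) = 4
  c_5 = (-1)·(-20) + (0)·(-8) + (2)·(-12) + 0·1 + (-3)·(-5) + 0·4 + (2)·(-4) = 3
  c_6 = (0)·(-20) + (0)·(-8) + (0)·(-12) + 0·1 + (0)·(-5) + 0·4 + (-1)·(-4) = 4
  c_7 = (0)·(-20) + (-1)·(-8) + (0)·(-12) + (-1)·(1) + (0)·(-5) + 0·4 + (0)·(-4) = 7
Expand coordinatewise in base 2:
  c_1 = 2 = 0·2^0 + 1·2^1
  c_2 = 1 = 1·2^0
  c_3 = 5 = 1·2^0 + 0·2^1 + 1·2^2
  c_4 = 4 = 0·2^0 + 0·2^1 + 1·2^2
  c_5 = 3 = 1·2^0 + 1·2^1
  c_6 = 4 = 0·2^0 + 0·2^1 + 1·2^2
  c_7 = 7 = 1·2^0 + 1·2^1 + 1·2^2
Factor λ_0 = (0, 1, 1, 0, 1, 0, 1)
Factor λ_1 = (1, 0, 0, 0, 1, 0, 1)
Factor λ_2 = (0, 0, 1, 1, 0, 1, 1)

((0, 1, 1, 0, 1, 0, 1), (1, 0, 0, 0, 1, 0, 1), (0, 0, 1, 1, 0, 1, 1))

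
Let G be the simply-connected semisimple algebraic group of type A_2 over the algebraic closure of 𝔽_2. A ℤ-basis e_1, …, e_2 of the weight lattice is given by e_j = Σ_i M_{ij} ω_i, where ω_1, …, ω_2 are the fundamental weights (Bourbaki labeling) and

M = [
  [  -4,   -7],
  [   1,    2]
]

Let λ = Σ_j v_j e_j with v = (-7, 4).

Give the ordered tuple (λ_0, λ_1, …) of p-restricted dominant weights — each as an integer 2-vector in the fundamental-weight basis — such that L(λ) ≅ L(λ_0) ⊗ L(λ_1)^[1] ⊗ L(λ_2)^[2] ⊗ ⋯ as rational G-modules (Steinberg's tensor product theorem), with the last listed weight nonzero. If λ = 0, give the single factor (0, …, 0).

Change of basis e → ω: c = M·v where v = (-7, 4):
  c_1 = (-4)·(-7) + (-7)·(4) = 0
  c_2 = (1)·(-7) + (2)·(4) = 1
Base-2 expansion of each c_i:
  c_1 = 0
  c_2 = 1 = 1·2^0
p-restricted factor λ_0 = (0, 1)

((0, 1),)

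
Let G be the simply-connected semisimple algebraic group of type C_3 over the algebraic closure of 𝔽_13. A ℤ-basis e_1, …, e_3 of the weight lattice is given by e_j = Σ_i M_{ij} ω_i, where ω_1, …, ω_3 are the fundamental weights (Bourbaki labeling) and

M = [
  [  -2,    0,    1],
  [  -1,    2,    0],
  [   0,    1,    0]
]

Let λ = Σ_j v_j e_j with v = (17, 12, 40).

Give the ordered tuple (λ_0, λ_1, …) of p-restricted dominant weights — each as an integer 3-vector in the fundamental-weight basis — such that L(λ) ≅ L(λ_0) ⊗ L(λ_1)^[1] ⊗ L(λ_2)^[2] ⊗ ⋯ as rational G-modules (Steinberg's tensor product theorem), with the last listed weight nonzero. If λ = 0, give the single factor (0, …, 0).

Compute c_i = Σ_j M_{ij} v_j with v = (17, 12, 40):
  c_1 = (-2)·(17) + (0)·(12) + (1)·(40) = 6
  c_2 = (-1)·(17) + (2)·(12) + (0)·(40) = 7
  c_3 = (0)·(17) + (1)·(12) + (0)·(40) = 12
Base-13 expansion of each c_i:
  c_1 = 6 = 6·13^0
  c_2 = 7 = 7·13^0
  c_3 = 12 = 12·13^0
λ_0 = (6, 7, 12)

((6, 7, 12),)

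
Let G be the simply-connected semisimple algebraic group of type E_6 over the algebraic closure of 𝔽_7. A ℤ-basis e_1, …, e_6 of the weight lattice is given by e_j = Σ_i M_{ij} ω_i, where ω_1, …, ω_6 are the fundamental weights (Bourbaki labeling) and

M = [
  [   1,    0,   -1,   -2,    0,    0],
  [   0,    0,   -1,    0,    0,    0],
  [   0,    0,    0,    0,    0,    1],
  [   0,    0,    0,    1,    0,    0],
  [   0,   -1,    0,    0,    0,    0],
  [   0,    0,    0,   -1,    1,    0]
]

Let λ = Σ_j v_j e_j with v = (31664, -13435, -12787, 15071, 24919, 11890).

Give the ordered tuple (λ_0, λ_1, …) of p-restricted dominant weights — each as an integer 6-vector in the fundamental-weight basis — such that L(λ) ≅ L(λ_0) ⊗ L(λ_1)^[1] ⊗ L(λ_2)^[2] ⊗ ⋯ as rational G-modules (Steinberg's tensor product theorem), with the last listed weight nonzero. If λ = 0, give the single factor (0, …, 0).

In the fundamental-weight basis, λ has coordinates c = M·v (v = (31664, -13435, -12787, 15071, 24919, 11890)):
  c_1 = 1·31664 + (0)·(-13435) + (-1)·(-12787) + (-2)·(15071) + 0·24919 + 0·11890 = 14309
  c_2 = 0·31664 + (0)·(-13435) + (-1)·(-12787) + 0·15071 + 0·24919 + 0·11890 = 12787
  c_3 = 0·31664 + (0)·(-13435) + (0)·(-12787) + 0·15071 + 0·24919 + 1·11890 = 11890
  c_4 = 0·31664 + (0)·(-13435) + (0)·(-12787) + 1·15071 + 0·24919 + 0·11890 = 15071
  c_5 = 0·31664 + (-1)·(-13435) + (0)·(-12787) + 0·15071 + 0·24919 + 0·11890 = 13435
  c_6 = 0·31664 + (0)·(-13435) + (0)·(-12787) + (-1)·(15071) + 1·24919 + 0·11890 = 9848
p = 7; digits c_i = Σ_j d_{ij}·7^j, 0 ≤ d_{ij} < 7:
  c_1 = 14309 = 1·7^0 + 0·7^1 + 5·7^2 + 6·7^3 + 5·7^4
  c_2 = 12787 = 5·7^0 + 6·7^1 + 1·7^2 + 2·7^3 + 5·7^4
  c_3 = 11890 = 4·7^0 + 4·7^1 + 4·7^2 + 6·7^3 + 4·7^4
  c_4 = 15071 = 0·7^0 + 4·7^1 + 6·7^2 + 1·7^3 + 6·7^4
  c_5 = 13435 = 2·7^0 + 1·7^1 + 1·7^2 + 4·7^3 + 5·7^4
  c_6 = 9848 = 6·7^0 + 6·7^1 + 4·7^2 + 0·7^3 + 4·7^4
Factor λ_0 = (1, 5, 4, 0, 2, 6)
Factor λ_1 = (0, 6, 4, 4, 1, 6)
Factor λ_2 = (5, 1, 4, 6, 1, 4)
Factor λ_3 = (6, 2, 6, 1, 4, 0)
Factor λ_4 = (5, 5, 4, 6, 5, 4)

((1, 5, 4, 0, 2, 6), (0, 6, 4, 4, 1, 6), (5, 1, 4, 6, 1, 4), (6, 2, 6, 1, 4, 0), (5, 5, 4, 6, 5, 4))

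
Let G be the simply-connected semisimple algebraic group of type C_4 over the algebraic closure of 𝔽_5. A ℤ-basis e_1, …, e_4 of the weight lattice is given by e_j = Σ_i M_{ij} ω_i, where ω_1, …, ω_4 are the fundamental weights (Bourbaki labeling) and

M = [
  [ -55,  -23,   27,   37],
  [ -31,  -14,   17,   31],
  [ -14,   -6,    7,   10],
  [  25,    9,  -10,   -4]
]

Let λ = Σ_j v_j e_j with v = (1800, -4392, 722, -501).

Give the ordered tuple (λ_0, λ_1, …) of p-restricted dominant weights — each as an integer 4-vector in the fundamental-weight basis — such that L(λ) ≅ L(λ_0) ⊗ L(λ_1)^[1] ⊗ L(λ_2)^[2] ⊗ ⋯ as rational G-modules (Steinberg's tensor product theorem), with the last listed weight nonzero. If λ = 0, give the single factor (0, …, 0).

Change of basis e → ω: c = M·v where v = (1800, -4392, 722, -501):
  c_1 = (-55)·(1800) + (-23)·(-4392) + (27)·(722) + (37)·(-501) = 2973
  c_2 = (-31)·(1800) + (-14)·(-4392) + (17)·(722) + (31)·(-501) = 2431
  c_3 = (-14)·(1800) + (-6)·(-4392) + (7)·(722) + (10)·(-501) = 1196
  c_4 = (25)·(1800) + (9)·(-4392) + (-10)·(722) + (-4)·(-501) = 256
Base-5 expansion of each c_i:
  c_1 = 2973 = 3·5^0 + 4·5^1 + 3·5^2 + 3·5^3 + 4·5^4
  c_2 = 2431 = 1·5^0 + 1·5^1 + 2·5^2 + 4·5^3 + 3·5^4
  c_3 = 1196 = 1·5^0 + 4·5^1 + 2·5^2 + 4·5^3 + 1·5^4
  c_4 = 256 = 1·5^0 + 1·5^1 + 0·5^2 + 2·5^3
Factor λ_0 = (3, 1, 1, 1)
Factor λ_1 = (4, 1, 4, 1)
Factor λ_2 = (3, 2, 2, 0)
Factor λ_3 = (3, 4, 4, 2)
Factor λ_4 = (4, 3, 1, 0)

((3, 1, 1, 1), (4, 1, 4, 1), (3, 2, 2, 0), (3, 4, 4, 2), (4, 3, 1, 0))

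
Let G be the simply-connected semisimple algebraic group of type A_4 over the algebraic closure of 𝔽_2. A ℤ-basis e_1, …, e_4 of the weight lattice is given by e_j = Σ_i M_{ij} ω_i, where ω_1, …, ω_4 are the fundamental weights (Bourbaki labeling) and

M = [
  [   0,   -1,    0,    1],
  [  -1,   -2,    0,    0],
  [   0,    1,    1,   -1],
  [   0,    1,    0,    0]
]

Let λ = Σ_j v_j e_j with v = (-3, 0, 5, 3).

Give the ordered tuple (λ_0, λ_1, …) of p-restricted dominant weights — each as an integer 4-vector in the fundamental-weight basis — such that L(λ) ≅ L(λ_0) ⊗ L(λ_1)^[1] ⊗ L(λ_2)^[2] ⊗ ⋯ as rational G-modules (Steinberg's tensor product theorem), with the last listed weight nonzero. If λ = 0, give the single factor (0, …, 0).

((1, 1, 0, 0), (1, 1, 1, 0))

In the fundamental-weight basis, λ has coordinates c = M·v (v = (-3, 0, 5, 3)):
  c_1 = 0*-3 + -1*0 + 0*5 + 1*3 = 3
  c_2 = -1*-3 + -2*0 + 0*5 + 0*3 = 3
  c_3 = 0*-3 + 1*0 + 1*5 + -1*3 = 2
  c_4 = 0*-3 + 1*0 + 0*5 + 0*3 = 0
p = 2; digits c_i = Σ_j d_{ij}·2^j, 0 ≤ d_{ij} < 2:
  c_1 = 3 = 1·2^0 + 1·2^1
  c_2 = 3 = 1·2^0 + 1·2^1
  c_3 = 2 = 0·2^0 + 1·2^1
  c_4 = 0
Factor λ_0 = (1, 1, 0, 0)
Factor λ_1 = (1, 1, 1, 0)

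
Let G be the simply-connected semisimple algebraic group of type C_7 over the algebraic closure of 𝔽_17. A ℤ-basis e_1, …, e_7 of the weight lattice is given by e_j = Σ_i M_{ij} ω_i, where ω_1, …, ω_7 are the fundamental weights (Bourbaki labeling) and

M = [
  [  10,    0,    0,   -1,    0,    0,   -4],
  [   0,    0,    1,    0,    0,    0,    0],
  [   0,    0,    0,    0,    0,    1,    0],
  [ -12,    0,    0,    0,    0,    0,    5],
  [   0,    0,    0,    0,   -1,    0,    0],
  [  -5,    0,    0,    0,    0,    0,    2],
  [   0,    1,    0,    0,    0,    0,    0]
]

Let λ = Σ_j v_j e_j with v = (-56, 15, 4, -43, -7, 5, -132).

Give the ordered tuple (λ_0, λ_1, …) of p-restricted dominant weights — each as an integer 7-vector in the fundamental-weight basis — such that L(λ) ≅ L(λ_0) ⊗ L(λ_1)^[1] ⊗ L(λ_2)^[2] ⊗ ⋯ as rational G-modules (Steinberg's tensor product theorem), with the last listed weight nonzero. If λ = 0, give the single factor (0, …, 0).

Compute c_i = Σ_j M_{ij} v_j with v = (-56, 15, 4, -43, -7, 5, -132):
  c_1 = 10*-56 + 0*15 + 0*4 + -1*-43 + 0*-7 + 0*5 + -4*-132 = 11
  c_2 = 0*-56 + 0*15 + 1*4 + 0*-43 + 0*-7 + 0*5 + 0*-132 = 4
  c_3 = 0*-56 + 0*15 + 0*4 + 0*-43 + 0*-7 + 1*5 + 0*-132 = 5
  c_4 = -12*-56 + 0*15 + 0*4 + 0*-43 + 0*-7 + 0*5 + 5*-132 = 12
  c_5 = 0*-56 + 0*15 + 0*4 + 0*-43 + -1*-7 + 0*5 + 0*-132 = 7
  c_6 = -5*-56 + 0*15 + 0*4 + 0*-43 + 0*-7 + 0*5 + 2*-132 = 16
  c_7 = 0*-56 + 1*15 + 0*4 + 0*-43 + 0*-7 + 0*5 + 0*-132 = 15
Expand coordinatewise in base 17:
  c_1 = 11 = 11·17^0
  c_2 = 4 = 4·17^0
  c_3 = 5 = 5·17^0
  c_4 = 12 = 12·17^0
  c_5 = 7 = 7·17^0
  c_6 = 16 = 16·17^0
  c_7 = 15 = 15·17^0
p-restricted factor λ_0 = (11, 4, 5, 12, 7, 16, 15)

((11, 4, 5, 12, 7, 16, 15),)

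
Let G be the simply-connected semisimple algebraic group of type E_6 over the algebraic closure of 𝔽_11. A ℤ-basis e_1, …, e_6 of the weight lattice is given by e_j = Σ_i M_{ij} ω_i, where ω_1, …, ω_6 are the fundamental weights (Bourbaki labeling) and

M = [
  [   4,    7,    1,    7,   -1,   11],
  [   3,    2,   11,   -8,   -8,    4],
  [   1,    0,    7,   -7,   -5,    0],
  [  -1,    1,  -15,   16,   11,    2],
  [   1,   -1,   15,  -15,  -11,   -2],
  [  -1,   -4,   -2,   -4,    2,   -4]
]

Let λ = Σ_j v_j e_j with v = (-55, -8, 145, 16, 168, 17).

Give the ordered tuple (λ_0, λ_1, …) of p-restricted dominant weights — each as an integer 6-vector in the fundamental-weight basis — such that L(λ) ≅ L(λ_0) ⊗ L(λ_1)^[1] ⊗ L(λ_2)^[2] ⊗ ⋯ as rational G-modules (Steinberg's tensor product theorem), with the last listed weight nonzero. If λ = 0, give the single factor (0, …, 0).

Compute c_i = Σ_j M_{ij} v_j with v = (-55, -8, 145, 16, 168, 17):
  c_1 = (4)·(-55) + (7)·(-8) + (1)·(145) + (7)·(16) + (-1)·(168) + (11)·(17) = 0
  c_2 = (3)·(-55) + (2)·(-8) + (11)·(145) + (-8)·(16) + (-8)·(168) + (4)·(17) = 10
  c_3 = (1)·(-55) + (0)·(-8) + (7)·(145) + (-7)·(16) + (-5)·(168) + (0)·(17) = 8
  c_4 = (-1)·(-55) + (1)·(-8) + (-15)·(145) + (16)·(16) + (11)·(168) + (2)·(17) = 10
  c_5 = (1)·(-55) + (-1)·(-8) + (15)·(145) + (-15)·(16) + (-11)·(168) + (-2)·(17) = 6
  c_6 = (-1)·(-55) + (-4)·(-8) + (-2)·(145) + (-4)·(16) + (2)·(168) + (-4)·(17) = 1
Writing each c_i in base p = 11:
  c_1 = 0
  c_2 = 10 = 10·11^0
  c_3 = 8 = 8·11^0
  c_4 = 10 = 10·11^0
  c_5 = 6 = 6·11^0
  c_6 = 1 = 1·11^0
p-restricted factor λ_0 = (0, 10, 8, 10, 6, 1)

((0, 10, 8, 10, 6, 1),)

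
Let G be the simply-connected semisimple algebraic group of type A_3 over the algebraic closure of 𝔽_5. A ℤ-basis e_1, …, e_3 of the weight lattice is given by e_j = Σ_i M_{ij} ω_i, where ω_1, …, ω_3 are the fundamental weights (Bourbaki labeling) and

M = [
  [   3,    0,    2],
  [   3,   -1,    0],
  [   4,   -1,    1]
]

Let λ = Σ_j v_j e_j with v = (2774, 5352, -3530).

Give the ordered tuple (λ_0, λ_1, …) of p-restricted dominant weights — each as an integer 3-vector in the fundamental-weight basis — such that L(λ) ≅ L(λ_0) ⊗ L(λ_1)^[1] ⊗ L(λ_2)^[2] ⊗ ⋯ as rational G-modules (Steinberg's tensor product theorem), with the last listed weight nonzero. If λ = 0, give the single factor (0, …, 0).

Converting to the ω-basis (c_i = row i of M dotted with v = (2774, 5352, -3530)):
  c_1 = 3*2774 + 0*5352 + 2*-3530 = 1262
  c_2 = 3*2774 + -1*5352 + 0*-3530 = 2970
  c_3 = 4*2774 + -1*5352 + 1*-3530 = 2214
Writing each c_i in base p = 5:
  c_1 = 1262 = 2·5^0 + 2·5^1 + 0·5^2 + 0·5^3 + 2·5^4
  c_2 = 2970 = 0·5^0 + 4·5^1 + 3·5^2 + 3·5^3 + 4·5^4
  c_3 = 2214 = 4·5^0 + 2·5^1 + 3·5^2 + 2·5^3 + 3·5^4
p-restricted factor λ_0 = (2, 0, 4)
p-restricted factor λ_1 = (2, 4, 2)
p-restricted factor λ_2 = (0, 3, 3)
p-restricted factor λ_3 = (0, 3, 2)
p-restricted factor λ_4 = (2, 4, 3)

((2, 0, 4), (2, 4, 2), (0, 3, 3), (0, 3, 2), (2, 4, 3))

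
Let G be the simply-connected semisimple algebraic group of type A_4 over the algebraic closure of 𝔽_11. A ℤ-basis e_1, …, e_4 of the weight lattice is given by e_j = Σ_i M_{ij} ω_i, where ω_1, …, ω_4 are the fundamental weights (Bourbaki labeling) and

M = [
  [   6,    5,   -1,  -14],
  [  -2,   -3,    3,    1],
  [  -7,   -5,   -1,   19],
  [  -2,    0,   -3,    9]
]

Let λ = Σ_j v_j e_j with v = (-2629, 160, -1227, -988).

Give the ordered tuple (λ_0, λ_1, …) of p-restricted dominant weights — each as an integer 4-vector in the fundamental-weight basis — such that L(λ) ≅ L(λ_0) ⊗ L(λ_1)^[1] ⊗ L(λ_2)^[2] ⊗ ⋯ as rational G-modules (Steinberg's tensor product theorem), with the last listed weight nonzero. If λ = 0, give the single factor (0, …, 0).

Converting to the ω-basis (c_i = row i of M dotted with v = (-2629, 160, -1227, -988)):
  c_1 = 6*-2629 + 5*160 + -1*-1227 + -14*-988 = 85
  c_2 = -2*-2629 + -3*160 + 3*-1227 + 1*-988 = 109
  c_3 = -7*-2629 + -5*160 + -1*-1227 + 19*-988 = 58
  c_4 = -2*-2629 + 0*160 + -3*-1227 + 9*-988 = 47
Writing each c_i in base p = 11:
  c_1 = 85 = 8·11^0 + 7·11^1
  c_2 = 109 = 10·11^0 + 9·11^1
  c_3 = 58 = 3·11^0 + 5·11^1
  c_4 = 47 = 3·11^0 + 4·11^1
λ_0 = (8, 10, 3, 3)
λ_1 = (7, 9, 5, 4)

((8, 10, 3, 3), (7, 9, 5, 4))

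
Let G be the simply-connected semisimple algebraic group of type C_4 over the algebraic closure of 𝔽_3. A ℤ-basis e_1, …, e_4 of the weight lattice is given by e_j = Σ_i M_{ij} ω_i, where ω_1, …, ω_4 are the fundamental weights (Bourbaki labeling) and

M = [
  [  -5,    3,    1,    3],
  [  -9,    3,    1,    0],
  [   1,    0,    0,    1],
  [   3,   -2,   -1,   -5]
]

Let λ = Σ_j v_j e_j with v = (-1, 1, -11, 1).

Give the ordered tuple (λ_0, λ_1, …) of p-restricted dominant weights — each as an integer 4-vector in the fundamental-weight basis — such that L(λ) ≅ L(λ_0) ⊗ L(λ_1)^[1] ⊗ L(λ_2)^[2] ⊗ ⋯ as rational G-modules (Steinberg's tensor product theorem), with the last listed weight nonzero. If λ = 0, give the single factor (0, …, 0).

((0, 1, 0, 1),)

ω-coordinates c = M·v, v = (-1, 1, -11, 1):
  c_1 = (-5)·(-1) + (3)·(1) + (1)·(-11) + (3)·(1) = 0
  c_2 = (-9)·(-1) + (3)·(1) + (1)·(-11) + (0)·(1) = 1
  c_3 = (1)·(-1) + (0)·(1) + (0)·(-11) + (1)·(1) = 0
  c_4 = (3)·(-1) + (-2)·(1) + (-1)·(-11) + (-5)·(1) = 1
Expand coordinatewise in base 3:
  c_1 = 0
  c_2 = 1 = 1·3^0
  c_3 = 0
  c_4 = 1 = 1·3^0
p-restricted factor λ_0 = (0, 1, 0, 1)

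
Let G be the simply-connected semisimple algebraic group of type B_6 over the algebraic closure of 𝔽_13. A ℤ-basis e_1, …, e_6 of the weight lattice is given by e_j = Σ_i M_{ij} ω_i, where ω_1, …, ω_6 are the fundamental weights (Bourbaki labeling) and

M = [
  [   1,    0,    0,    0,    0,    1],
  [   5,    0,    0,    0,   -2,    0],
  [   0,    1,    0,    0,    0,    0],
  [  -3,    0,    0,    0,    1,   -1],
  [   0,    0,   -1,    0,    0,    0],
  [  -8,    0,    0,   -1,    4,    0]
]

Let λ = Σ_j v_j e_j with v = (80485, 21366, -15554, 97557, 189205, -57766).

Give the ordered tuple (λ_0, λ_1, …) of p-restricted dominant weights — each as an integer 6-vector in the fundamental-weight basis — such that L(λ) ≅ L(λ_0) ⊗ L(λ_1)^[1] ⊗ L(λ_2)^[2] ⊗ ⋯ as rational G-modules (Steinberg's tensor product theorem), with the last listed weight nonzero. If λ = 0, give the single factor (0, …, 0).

Change of basis e → ω: c = M·v where v = (80485, 21366, -15554, 97557, 189205, -57766):
  c_1 = 1*80485 + 0*21366 + 0*-15554 + 0*97557 + 0*189205 + 1*-57766 = 22719
  c_2 = 5*80485 + 0*21366 + 0*-15554 + 0*97557 + -2*189205 + 0*-57766 = 24015
  c_3 = 0*80485 + 1*21366 + 0*-15554 + 0*97557 + 0*189205 + 0*-57766 = 21366
  c_4 = -3*80485 + 0*21366 + 0*-15554 + 0*97557 + 1*189205 + -1*-57766 = 5516
  c_5 = 0*80485 + 0*21366 + -1*-15554 + 0*97557 + 0*189205 + 0*-57766 = 15554
  c_6 = -8*80485 + 0*21366 + 0*-15554 + -1*97557 + 4*189205 + 0*-57766 = 15383
Writing each c_i in base p = 13:
  c_1 = 22719 = 8·13^0 + 5·13^1 + 4·13^2 + 10·13^3
  c_2 = 24015 = 4·13^0 + 1·13^1 + 12·13^2 + 10·13^3
  c_3 = 21366 = 7·13^0 + 5·13^1 + 9·13^2 + 9·13^3
  c_4 = 5516 = 4·13^0 + 8·13^1 + 6·13^2 + 2·13^3
  c_5 = 15554 = 6·13^0 + 0·13^1 + 1·13^2 + 7·13^3
  c_6 = 15383 = 4·13^0 + 0·13^1 + 0·13^2 + 7·13^3
Factor λ_0 = (8, 4, 7, 4, 6, 4)
Factor λ_1 = (5, 1, 5, 8, 0, 0)
Factor λ_2 = (4, 12, 9, 6, 1, 0)
Factor λ_3 = (10, 10, 9, 2, 7, 7)

((8, 4, 7, 4, 6, 4), (5, 1, 5, 8, 0, 0), (4, 12, 9, 6, 1, 0), (10, 10, 9, 2, 7, 7))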